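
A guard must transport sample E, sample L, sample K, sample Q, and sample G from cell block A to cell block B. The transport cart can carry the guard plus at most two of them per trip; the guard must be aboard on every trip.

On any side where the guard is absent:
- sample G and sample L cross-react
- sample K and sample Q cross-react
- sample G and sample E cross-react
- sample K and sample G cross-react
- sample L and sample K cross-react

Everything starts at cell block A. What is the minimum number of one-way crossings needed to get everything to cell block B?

7

Counting alone: the guard can take at most 2 across per trip to cell block B, so moving all 5 needs at least 3 loaded trips out, with a return between consecutive ones — at least 5 crossings.
The safety rule pushes this higher. Following every safe sequence of crossings, the most of the 5 that can be at cell block B as the transport cart arrives there on crossing 5 is 4 — never all 5.
So no plan with fewer than 7 crossings exists, and this one achieves 7:
1. Guard goes to cell block B with sample G and sample K.
2. Guard goes back to cell block A with sample K.
3. Guard goes to cell block B with sample E and sample K.
4. Guard goes back to cell block A with sample G.
5. Guard goes to cell block B with sample L and sample Q.
6. Guard goes back to cell block A with sample K.
7. Guard goes to cell block B with sample G and sample K.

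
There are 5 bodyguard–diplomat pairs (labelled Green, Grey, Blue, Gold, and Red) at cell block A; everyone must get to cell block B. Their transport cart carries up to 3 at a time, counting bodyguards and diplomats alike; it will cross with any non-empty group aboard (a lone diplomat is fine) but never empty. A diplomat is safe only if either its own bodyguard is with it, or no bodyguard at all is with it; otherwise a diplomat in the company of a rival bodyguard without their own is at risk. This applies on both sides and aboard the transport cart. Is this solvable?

1. bodyguard Green and diplomat Green cross → cell block B.
2. bodyguard Green crosses ← cell block A.
3. diplomat Blue, diplomat Gold, and diplomat Grey cross → cell block B.
4. diplomat Green crosses ← cell block A.
5. bodyguard Blue, bodyguard Gold, and bodyguard Grey cross → cell block B.
6. bodyguard Grey and diplomat Grey cross ← cell block A.
7. bodyguard Green, bodyguard Grey, and bodyguard Red cross → cell block B.
8. diplomat Blue crosses ← cell block A.
9. diplomat Green and diplomat Grey cross → cell block B.
10. diplomat Green crosses ← cell block A.
11. diplomat Blue, diplomat Green, and diplomat Red cross → cell block B.

Yes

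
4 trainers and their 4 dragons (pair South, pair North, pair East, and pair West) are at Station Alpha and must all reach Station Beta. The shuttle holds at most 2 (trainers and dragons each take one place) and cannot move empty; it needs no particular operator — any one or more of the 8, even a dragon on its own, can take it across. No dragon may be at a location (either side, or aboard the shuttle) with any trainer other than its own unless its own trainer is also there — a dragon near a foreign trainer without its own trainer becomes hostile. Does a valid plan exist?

No

Following every safe sequence of crossings from the start, the most of the 8 that can be at Station Beta as the shuttle arrives there on crossings 1, 3, 5 is 2, 3, 4 respectively; the best ever achieved is 4 of 8.
From crossing 7 on, no configuration arises that was not already reachable earlier: only 44 distinct safe configurations (who is on which side, and where the shuttle is) can ever be reached, none of them has everyone across, and every continuation just revisits them. So no valid plan exists.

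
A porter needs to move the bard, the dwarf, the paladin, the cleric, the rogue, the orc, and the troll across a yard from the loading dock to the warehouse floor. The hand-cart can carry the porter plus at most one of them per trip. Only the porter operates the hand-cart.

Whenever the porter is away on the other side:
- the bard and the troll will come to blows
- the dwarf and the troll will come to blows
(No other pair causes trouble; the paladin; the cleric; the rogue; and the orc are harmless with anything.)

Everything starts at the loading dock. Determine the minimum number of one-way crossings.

Counting alone: the porter can take at most 1 across per trip to the warehouse floor, so moving all 7 needs at least 7 loaded trips out, with a return between consecutive ones — at least 13 crossings.
The safety rule pushes this higher. Following every safe sequence of crossings, the most of the 7 that can be at the warehouse floor as the hand-cart arrives there on crossing 13 is 6 — never all 7.
So no plan with fewer than 15 crossings exists, and this one achieves 15:
1. Porter goes to the warehouse floor with the troll.
2. Porter goes back to the loading dock alone.
3. Porter goes to the warehouse floor with the bard.
4. Porter goes back to the loading dock with the troll.
5. Porter goes to the warehouse floor with the dwarf.
6. Porter goes back to the loading dock alone.
7. Porter goes to the warehouse floor with the paladin.
8. Porter goes back to the loading dock alone.
9. Porter goes to the warehouse floor with the cleric.
10. Porter goes back to the loading dock alone.
11. Porter goes to the warehouse floor with the rogue.
12. Porter goes back to the loading dock alone.
13. Porter goes to the warehouse floor with the orc.
14. Porter goes back to the loading dock alone.
15. Porter goes to the warehouse floor with the troll.

15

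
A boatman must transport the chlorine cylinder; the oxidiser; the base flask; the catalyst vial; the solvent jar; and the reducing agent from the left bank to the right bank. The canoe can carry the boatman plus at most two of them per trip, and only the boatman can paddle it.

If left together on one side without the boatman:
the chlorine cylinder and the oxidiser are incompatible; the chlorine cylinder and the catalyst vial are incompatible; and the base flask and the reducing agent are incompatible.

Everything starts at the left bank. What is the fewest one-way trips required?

7

Counting alone: the boatman can take at most 2 across per trip to the right bank, so moving all 6 needs at least 3 loaded trips out, with a return between consecutive ones — at least 5 crossings.
The safety rule pushes this higher. Following every safe sequence of crossings, the most of the 6 that can be at the right bank as the canoe arrives there on crossing 5 is 5 — never all 6.
So no plan with fewer than 7 crossings exists, and this one achieves 7:
1. Boatman goes to the right bank with the base flask and the chlorine cylinder.  [the left bank: the catalyst vial, the oxidiser, the reducing agent, the solvent jar | the right bank: the base flask, the chlorine cylinder]
2. Boatman goes back to the left bank alone.  [the left bank: the catalyst vial, the oxidiser, the reducing agent, the solvent jar | the right bank: the base flask, the chlorine cylinder]
3. Boatman goes to the right bank with the oxidiser.  [the left bank: the catalyst vial, the reducing agent, the solvent jar | the right bank: the base flask, the chlorine cylinder, the oxidiser]
4. Boatman goes back to the left bank with the chlorine cylinder.  [the left bank: the catalyst vial, the chlorine cylinder, the reducing agent, the solvent jar | the right bank: the base flask, the oxidiser]
5. Boatman goes to the right bank with the catalyst vial and the solvent jar.  [the left bank: the chlorine cylinder, the reducing agent | the right bank: the base flask, the catalyst vial, the oxidiser, the solvent jar]
6. Boatman goes back to the left bank alone.  [the left bank: the chlorine cylinder, the reducing agent | the right bank: the base flask, the catalyst vial, the oxidiser, the solvent jar]
7. Boatman goes to the right bank with the chlorine cylinder and the reducing agent.  [the left bank: — | the right bank: the base flask, the catalyst vial, the chlorine cylinder, the oxidiser, the reducing agent, the solvent jar]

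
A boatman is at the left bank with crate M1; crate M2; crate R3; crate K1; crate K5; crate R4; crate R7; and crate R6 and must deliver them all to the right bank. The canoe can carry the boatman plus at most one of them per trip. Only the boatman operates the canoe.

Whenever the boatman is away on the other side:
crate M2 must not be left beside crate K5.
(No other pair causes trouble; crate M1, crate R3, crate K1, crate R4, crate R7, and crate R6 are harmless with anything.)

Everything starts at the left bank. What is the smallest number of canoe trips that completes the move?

15

Counting alone: the boatman can take at most 1 across per trip to the right bank, so moving all 8 needs at least 8 loaded trips out, with a return between consecutive ones — at least 15 crossings.
The plan below uses exactly 15 crossings, so it is optimal:
1. Boatman goes to the right bank with crate M2.
2. Boatman goes back to the left bank alone.
3. Boatman goes to the right bank with crate M1.
4. Boatman goes back to the left bank alone.
5. Boatman goes to the right bank with crate R3.
6. Boatman goes back to the left bank alone.
7. Boatman goes to the right bank with crate K1.
8. Boatman goes back to the left bank alone.
9. Boatman goes to the right bank with crate R4.
10. Boatman goes back to the left bank alone.
11. Boatman goes to the right bank with crate R7.
12. Boatman goes back to the left bank alone.
13. Boatman goes to the right bank with crate R6.
14. Boatman goes back to the left bank alone.
15. Boatman goes to the right bank with crate K5.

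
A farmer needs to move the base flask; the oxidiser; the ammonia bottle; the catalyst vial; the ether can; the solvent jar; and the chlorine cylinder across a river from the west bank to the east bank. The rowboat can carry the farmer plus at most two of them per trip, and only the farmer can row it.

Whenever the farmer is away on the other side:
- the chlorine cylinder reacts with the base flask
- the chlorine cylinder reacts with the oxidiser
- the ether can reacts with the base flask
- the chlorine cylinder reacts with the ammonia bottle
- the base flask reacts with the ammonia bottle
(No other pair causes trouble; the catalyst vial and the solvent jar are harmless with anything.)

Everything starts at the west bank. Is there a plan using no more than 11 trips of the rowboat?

Yes — this plan uses 11 crossings (≤ 11):
1. Farmer goes to the east bank with the base flask and the chlorine cylinder.
2. Farmer goes back to the west bank with the base flask.
3. Farmer goes to the east bank with the base flask and the oxidiser.
4. Farmer goes back to the west bank with the chlorine cylinder.
5. Farmer goes to the east bank with the ammonia bottle and the catalyst vial.
6. Farmer goes back to the west bank with the base flask.
7. Farmer goes to the east bank with the base flask and the ether can.
8. Farmer goes back to the west bank with the base flask.
9. Farmer goes to the east bank with the base flask and the solvent jar.
10. Farmer goes back to the west bank with the base flask.
11. Farmer goes to the east bank with the base flask and the chlorine cylinder.

Yes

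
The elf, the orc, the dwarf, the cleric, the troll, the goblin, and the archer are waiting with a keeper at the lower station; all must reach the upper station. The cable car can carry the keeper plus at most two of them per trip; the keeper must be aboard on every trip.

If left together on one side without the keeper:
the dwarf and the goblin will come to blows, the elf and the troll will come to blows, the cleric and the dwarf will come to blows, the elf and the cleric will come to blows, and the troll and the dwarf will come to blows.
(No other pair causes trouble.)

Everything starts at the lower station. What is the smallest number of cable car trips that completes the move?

Counting alone: the keeper can take at most 2 across per trip to the upper station, so moving all 7 needs at least 4 loaded trips out, with a return between consecutive ones — at least 7 crossings.
The safety rule pushes this higher. Following every safe sequence of crossings, the most of the 7 that can be at the upper station as the cable car arrives there on crossing 7 is 6 — never all 7.
So no plan with fewer than 9 crossings exists, and this one achieves 9:
1. Keeper goes to the upper station with the dwarf and the elf.  [the lower station: the archer, the cleric, the goblin, the orc, the troll | the upper station: the dwarf, the elf]
2. Keeper goes back to the lower station alone.  [the lower station: the archer, the cleric, the goblin, the orc, the troll | the upper station: the dwarf, the elf]
3. Keeper goes to the upper station with the orc.  [the lower station: the archer, the cleric, the goblin, the troll | the upper station: the dwarf, the elf, the orc]
4. Keeper goes back to the lower station alone.  [the lower station: the archer, the cleric, the goblin, the troll | the upper station: the dwarf, the elf, the orc]
5. Keeper goes to the upper station with the cleric and the troll.  [the lower station: the archer, the goblin | the upper station: the cleric, the dwarf, the elf, the orc, the troll]
6. Keeper goes back to the lower station with the dwarf and the elf.  [the lower station: the archer, the dwarf, the elf, the goblin | the upper station: the cleric, the orc, the troll]
7. Keeper goes to the upper station with the archer and the goblin.  [the lower station: the dwarf, the elf | the upper station: the archer, the cleric, the goblin, the orc, the troll]
8. Keeper goes back to the lower station alone.  [the lower station: the dwarf, the elf | the upper station: the archer, the cleric, the goblin, the orc, the troll]
9. Keeper goes to the upper station with the dwarf and the elf.  [the lower station: — | the upper station: the archer, the cleric, the dwarf, the elf, the goblin, the orc, the troll]

9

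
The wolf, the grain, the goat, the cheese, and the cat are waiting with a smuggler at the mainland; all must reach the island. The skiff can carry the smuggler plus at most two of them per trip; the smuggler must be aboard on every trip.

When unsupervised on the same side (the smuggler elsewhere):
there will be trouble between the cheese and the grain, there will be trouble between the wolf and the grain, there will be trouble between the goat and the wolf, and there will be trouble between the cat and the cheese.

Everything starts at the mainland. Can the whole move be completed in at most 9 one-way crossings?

Yes

Yes — this plan uses 7 crossings (≤ 9):
1. Smuggler goes to the island with the cheese and the wolf.
2. Smuggler goes back to the mainland alone.
3. Smuggler goes to the island with the grain.
4. Smuggler goes back to the mainland with the cheese and the wolf.
5. Smuggler goes to the island with the cat and the goat.
6. Smuggler goes back to the mainland alone.
7. Smuggler goes to the island with the cheese and the wolf.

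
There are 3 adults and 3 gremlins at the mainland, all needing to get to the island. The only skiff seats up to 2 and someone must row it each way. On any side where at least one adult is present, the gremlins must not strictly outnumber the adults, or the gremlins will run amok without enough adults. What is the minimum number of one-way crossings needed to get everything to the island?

Counting alone: each trip to the island takes at most 2 across and each return brings at least 1 back, so after t trips out (and t−1 returns) at most 2t − (t−1) of the 6 are across; that first reaches 6 at t = 5, so at least 9 crossings are needed.
The safety rule pushes this higher. Following every safe sequence of crossings, the most of the 6 that can be at the island as the skiff arrives there on crossing 9 is 5 — never all 6.
So no plan with fewer than 11 crossings exists, and this one achieves 11:
1. 2 gremlins → the island.  (the mainland: 3A 1G; the island: 0A 2G)
2. 1 gremlin ← the mainland.  (the mainland: 3A 2G; the island: 0A 1G)
3. 2 gremlins → the island.  (the mainland: 3A 0G; the island: 0A 3G)
4. 1 gremlin ← the mainland.  (the mainland: 3A 1G; the island: 0A 2G)
5. 2 adults → the island.  (the mainland: 1A 1G; the island: 2A 2G)
6. 1 adult and 1 gremlin ← the mainland.  (the mainland: 2A 2G; the island: 1A 1G)
7. 2 adults → the island.  (the mainland: 0A 2G; the island: 3A 1G)
8. 1 gremlin ← the mainland.  (the mainland: 0A 3G; the island: 3A 0G)
9. 2 gremlins → the island.  (the mainland: 0A 1G; the island: 3A 2G)
10. 1 gremlin ← the mainland.  (the mainland: 0A 2G; the island: 3A 1G)
11. 2 gremlins → the island.  (the mainland: 0A 0G; the island: 3A 3G)

11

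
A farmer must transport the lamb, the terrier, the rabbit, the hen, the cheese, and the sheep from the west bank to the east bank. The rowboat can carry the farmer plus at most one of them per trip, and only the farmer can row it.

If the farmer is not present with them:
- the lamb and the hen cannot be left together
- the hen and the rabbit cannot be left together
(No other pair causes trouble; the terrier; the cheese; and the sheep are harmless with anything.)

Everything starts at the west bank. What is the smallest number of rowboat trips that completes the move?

Counting alone: the farmer can take at most 1 across per trip to the east bank, so moving all 6 needs at least 6 loaded trips out, with a return between consecutive ones — at least 11 crossings.
The safety rule pushes this higher. Following every safe sequence of crossings, the most of the 6 that can be at the east bank as the rowboat arrives there on crossing 11 is 5 — never all 6.
So no plan with fewer than 13 crossings exists, and this one achieves 13:
1. Farmer goes to the east bank with the hen.  [the west bank: the cheese, the lamb, the rabbit, the sheep, the terrier | the east bank: the hen]
2. Farmer goes back to the west bank alone.  [the west bank: the cheese, the lamb, the rabbit, the sheep, the terrier | the east bank: the hen]
3. Farmer goes to the east bank with the lamb.  [the west bank: the cheese, the rabbit, the sheep, the terrier | the east bank: the hen, the lamb]
4. Farmer goes back to the west bank with the hen.  [the west bank: the cheese, the hen, the rabbit, the sheep, the terrier | the east bank: the lamb]
5. Farmer goes to the east bank with the rabbit.  [the west bank: the cheese, the hen, the sheep, the terrier | the east bank: the lamb, the rabbit]
6. Farmer goes back to the west bank alone.  [the west bank: the cheese, the hen, the sheep, the terrier | the east bank: the lamb, the rabbit]
7. Farmer goes to the east bank with the terrier.  [the west bank: the cheese, the hen, the sheep | the east bank: the lamb, the rabbit, the terrier]
8. Farmer goes back to the west bank alone.  [the west bank: the cheese, the hen, the sheep | the east bank: the lamb, the rabbit, the terrier]
9. Farmer goes to the east bank with the cheese.  [the west bank: the hen, the sheep | the east bank: the cheese, the lamb, the rabbit, the terrier]
10. Farmer goes back to the west bank alone.  [the west bank: the hen, the sheep | the east bank: the cheese, the lamb, the rabbit, the terrier]
11. Farmer goes to the east bank with the sheep.  [the west bank: the hen | the east bank: the cheese, the lamb, the rabbit, the sheep, the terrier]
12. Farmer goes back to the west bank alone.  [the west bank: the hen | the east bank: the cheese, the lamb, the rabbit, the sheep, the terrier]
13. Farmer goes to the east bank with the hen.  [the west bank: — | the east bank: the cheese, the hen, the lamb, the rabbit, the sheep, the terrier]

13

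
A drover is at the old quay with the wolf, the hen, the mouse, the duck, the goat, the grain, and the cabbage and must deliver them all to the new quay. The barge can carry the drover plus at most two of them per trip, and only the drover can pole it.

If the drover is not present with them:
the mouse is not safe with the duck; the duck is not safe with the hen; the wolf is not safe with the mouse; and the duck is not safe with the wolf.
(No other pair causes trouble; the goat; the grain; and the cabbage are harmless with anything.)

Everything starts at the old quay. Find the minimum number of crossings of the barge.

11

Counting alone: the drover can take at most 2 across per trip to the new quay, so moving all 7 needs at least 4 loaded trips out, with a return between consecutive ones — at least 7 crossings.
The safety rule pushes this higher. Following every safe sequence of crossings, the most of the 7 that can be at the new quay as the barge arrives there on crossings 7, 9 is 5, 6 respectively — never all 7.
So no plan with fewer than 11 crossings exists, and this one achieves 11:
1. Drover goes to the new quay with the duck and the wolf.  [the old quay: the cabbage, the goat, the grain, the hen, the mouse | the new quay: the duck, the wolf]
2. Drover goes back to the old quay with the wolf.  [the old quay: the cabbage, the goat, the grain, the hen, the mouse, the wolf | the new quay: the duck]
3. Drover goes to the new quay with the hen and the wolf.  [the old quay: the cabbage, the goat, the grain, the mouse | the new quay: the duck, the hen, the wolf]
4. Drover goes back to the old quay with the duck.  [the old quay: the cabbage, the duck, the goat, the grain, the mouse | the new quay: the hen, the wolf]
5. Drover goes to the new quay with the goat and the mouse.  [the old quay: the cabbage, the duck, the grain | the new quay: the goat, the hen, the mouse, the wolf]
6. Drover goes back to the old quay with the wolf.  [the old quay: the cabbage, the duck, the grain, the wolf | the new quay: the goat, the hen, the mouse]
7. Drover goes to the new quay with the grain and the wolf.  [the old quay: the cabbage, the duck | the new quay: the goat, the grain, the hen, the mouse, the wolf]
8. Drover goes back to the old quay with the wolf.  [the old quay: the cabbage, the duck, the wolf | the new quay: the goat, the grain, the hen, the mouse]
9. Drover goes to the new quay with the cabbage and the wolf.  [the old quay: the duck | the new quay: the cabbage, the goat, the grain, the hen, the mouse, the wolf]
10. Drover goes back to the old quay with the wolf.  [the old quay: the duck, the wolf | the new quay: the cabbage, the goat, the grain, the hen, the mouse]
11. Drover goes to the new quay with the duck and the wolf.  [the old quay: — | the new quay: the cabbage, the duck, the goat, the grain, the hen, the mouse, the wolf]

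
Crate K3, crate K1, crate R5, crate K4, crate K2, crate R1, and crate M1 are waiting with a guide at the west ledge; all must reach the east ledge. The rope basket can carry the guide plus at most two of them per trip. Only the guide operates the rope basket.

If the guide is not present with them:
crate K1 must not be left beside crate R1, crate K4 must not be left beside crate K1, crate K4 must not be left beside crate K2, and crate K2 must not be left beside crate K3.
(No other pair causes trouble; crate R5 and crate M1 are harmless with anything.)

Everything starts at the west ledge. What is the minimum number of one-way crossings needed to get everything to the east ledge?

9

Counting alone: the guide can take at most 2 across per trip to the east ledge, so moving all 7 needs at least 4 loaded trips out, with a return between consecutive ones — at least 7 crossings.
The safety rule pushes this higher. Following every safe sequence of crossings, the most of the 7 that can be at the east ledge as the rope basket arrives there on crossing 7 is 6 — never all 7.
So no plan with fewer than 9 crossings exists, and this one achieves 9:
1. Guide goes to the east ledge with crate K1 and crate K2.
2. Guide goes back to the west ledge alone.
3. Guide goes to the east ledge with crate K3.
4. Guide goes back to the west ledge with crate K2.
5. Guide goes to the east ledge with crate K4 and crate R5.
6. Guide goes back to the west ledge with crate K1.
7. Guide goes to the east ledge with crate M1 and crate R1.
8. Guide goes back to the west ledge alone.
9. Guide goes to the east ledge with crate K1 and crate K2.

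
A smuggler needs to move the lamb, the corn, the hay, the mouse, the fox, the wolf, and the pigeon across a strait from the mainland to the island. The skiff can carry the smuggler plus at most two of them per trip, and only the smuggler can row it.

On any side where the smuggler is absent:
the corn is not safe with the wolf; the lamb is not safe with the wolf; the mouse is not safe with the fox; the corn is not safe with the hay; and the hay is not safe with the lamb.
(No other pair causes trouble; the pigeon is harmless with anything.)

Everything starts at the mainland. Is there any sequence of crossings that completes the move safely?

Whatever the first load, the items left behind include a forbidden pair without the smuggler. No opening move is safe, so no plan exists.

No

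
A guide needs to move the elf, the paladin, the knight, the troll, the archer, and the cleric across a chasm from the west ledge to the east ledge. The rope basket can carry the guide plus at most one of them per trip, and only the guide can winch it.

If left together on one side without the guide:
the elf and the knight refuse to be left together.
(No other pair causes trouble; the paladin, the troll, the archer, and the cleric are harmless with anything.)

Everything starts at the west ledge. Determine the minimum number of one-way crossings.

11

Counting alone: the guide can take at most 1 across per trip to the east ledge, so moving all 6 needs at least 6 loaded trips out, with a return between consecutive ones — at least 11 crossings.
The plan below uses exactly 11 crossings, so it is optimal:
1. Guide goes to the east ledge with the elf.  [the west ledge: the archer, the cleric, the knight, the paladin, the troll | the east ledge: the elf]
2. Guide goes back to the west ledge alone.  [the west ledge: the archer, the cleric, the knight, the paladin, the troll | the east ledge: the elf]
3. Guide goes to the east ledge with the paladin.  [the west ledge: the archer, the cleric, the knight, the troll | the east ledge: the elf, the paladin]
4. Guide goes back to the west ledge alone.  [the west ledge: the archer, the cleric, the knight, the troll | the east ledge: the elf, the paladin]
5. Guide goes to the east ledge with the troll.  [the west ledge: the archer, the cleric, the knight | the east ledge: the elf, the paladin, the troll]
6. Guide goes back to the west ledge alone.  [the west ledge: the archer, the cleric, the knight | the east ledge: the elf, the paladin, the troll]
7. Guide goes to the east ledge with the archer.  [the west ledge: the cleric, the knight | the east ledge: the archer, the elf, the paladin, the troll]
8. Guide goes back to the west ledge alone.  [the west ledge: the cleric, the knight | the east ledge: the archer, the elf, the paladin, the troll]
9. Guide goes to the east ledge with the cleric.  [the west ledge: the knight | the east ledge: the archer, the cleric, the elf, the paladin, the troll]
10. Guide goes back to the west ledge alone.  [the west ledge: the knight | the east ledge: the archer, the cleric, the elf, the paladin, the troll]
11. Guide goes to the east ledge with the knight.  [the west ledge: — | the east ledge: the archer, the cleric, the elf, the knight, the paladin, the troll]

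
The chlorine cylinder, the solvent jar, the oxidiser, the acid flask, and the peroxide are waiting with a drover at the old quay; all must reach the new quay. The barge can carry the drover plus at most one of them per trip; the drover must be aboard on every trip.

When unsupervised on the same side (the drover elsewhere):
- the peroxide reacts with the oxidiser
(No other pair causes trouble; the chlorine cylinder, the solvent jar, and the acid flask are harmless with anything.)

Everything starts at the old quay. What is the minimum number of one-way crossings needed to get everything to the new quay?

9

Counting alone: the drover can take at most 1 across per trip to the new quay, so moving all 5 needs at least 5 loaded trips out, with a return between consecutive ones — at least 9 crossings.
The plan below uses exactly 9 crossings, so it is optimal:
1. Drover goes to the new quay with the oxidiser.
2. Drover goes back to the old quay alone.
3. Drover goes to the new quay with the chlorine cylinder.
4. Drover goes back to the old quay alone.
5. Drover goes to the new quay with the solvent jar.
6. Drover goes back to the old quay alone.
7. Drover goes to the new quay with the acid flask.
8. Drover goes back to the old quay alone.
9. Drover goes to the new quay with the peroxide.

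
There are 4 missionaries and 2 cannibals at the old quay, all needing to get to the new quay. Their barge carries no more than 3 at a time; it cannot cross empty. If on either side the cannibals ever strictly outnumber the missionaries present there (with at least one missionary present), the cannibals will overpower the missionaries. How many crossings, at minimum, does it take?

Counting alone: each trip to the new quay takes at most 3 across and each return brings at least 1 back, so after t trips out (and t−1 returns) at most 3t − (t−1) of the 6 are across; that first reaches 6 at t = 3, so at least 5 crossings are needed.
The plan below uses exactly 5 crossings, so it is optimal:
1. 2 cannibals → the new quay.  (the old quay: 4M 0C; the new quay: 0M 2C)
2. 1 cannibal ← the old quay.  (the old quay: 4M 1C; the new quay: 0M 1C)
3. 2 missionaries and 1 cannibal → the new quay.  (the old quay: 2M 0C; the new quay: 2M 2C)
4. 1 cannibal ← the old quay.  (the old quay: 2M 1C; the new quay: 2M 1C)
5. 2 missionaries and 1 cannibal → the new quay.  (the old quay: 0M 0C; the new quay: 4M 2C)

5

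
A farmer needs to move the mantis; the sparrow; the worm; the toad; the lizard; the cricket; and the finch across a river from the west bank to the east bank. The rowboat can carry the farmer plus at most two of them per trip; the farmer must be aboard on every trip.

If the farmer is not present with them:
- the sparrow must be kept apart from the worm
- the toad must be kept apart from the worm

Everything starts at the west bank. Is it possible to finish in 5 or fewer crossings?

Counting alone: the farmer can take at most 2 across per trip to the east bank, so moving all 7 needs at least 4 loaded trips out, with a return between consecutive ones — at least 7 crossings.
Since 5 < 7, 5 crossings cannot be enough. (The shortest complete plan in fact takes 7:)
1. Farmer goes to the east bank with the worm.
2. Farmer goes back to the west bank alone.
3. Farmer goes to the east bank with the lizard and the mantis.
4. Farmer goes back to the west bank alone.
5. Farmer goes to the east bank with the cricket and the finch.
6. Farmer goes back to the west bank alone.
7. Farmer goes to the east bank with the sparrow and the toad.

No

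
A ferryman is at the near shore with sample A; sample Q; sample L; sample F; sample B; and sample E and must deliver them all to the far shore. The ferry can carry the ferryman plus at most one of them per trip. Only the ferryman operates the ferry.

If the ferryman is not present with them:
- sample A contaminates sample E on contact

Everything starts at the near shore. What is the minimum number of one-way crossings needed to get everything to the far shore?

Counting alone: the ferryman can take at most 1 across per trip to the far shore, so moving all 6 needs at least 6 loaded trips out, with a return between consecutive ones — at least 11 crossings.
The plan below uses exactly 11 crossings, so it is optimal:
1. Ferryman goes to the far shore with sample A.  [the near shore: sample B, sample E, sample F, sample L, sample Q | the far shore: sample A]
2. Ferryman goes back to the near shore alone.  [the near shore: sample B, sample E, sample F, sample L, sample Q | the far shore: sample A]
3. Ferryman goes to the far shore with sample Q.  [the near shore: sample B, sample E, sample F, sample L | the far shore: sample A, sample Q]
4. Ferryman goes back to the near shore alone.  [the near shore: sample B, sample E, sample F, sample L | the far shore: sample A, sample Q]
5. Ferryman goes to the far shore with sample L.  [the near shore: sample B, sample E, sample F | the far shore: sample A, sample L, sample Q]
6. Ferryman goes back to the near shore alone.  [the near shore: sample B, sample E, sample F | the far shore: sample A, sample L, sample Q]
7. Ferryman goes to the far shore with sample F.  [the near shore: sample B, sample E | the far shore: sample A, sample F, sample L, sample Q]
8. Ferryman goes back to the near shore alone.  [the near shore: sample B, sample E | the far shore: sample A, sample F, sample L, sample Q]
9. Ferryman goes to the far shore with sample B.  [the near shore: sample E | the far shore: sample A, sample B, sample F, sample L, sample Q]
10. Ferryman goes back to the near shore alone.  [the near shore: sample E | the far shore: sample A, sample B, sample F, sample L, sample Q]
11. Ferryman goes to the far shore with sample E.  [the near shore: — | the far shore: sample A, sample B, sample E, sample F, sample L, sample Q]

11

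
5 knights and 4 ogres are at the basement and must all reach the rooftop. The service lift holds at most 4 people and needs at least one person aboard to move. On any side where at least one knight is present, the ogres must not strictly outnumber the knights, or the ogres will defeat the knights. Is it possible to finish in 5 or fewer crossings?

Yes — this plan uses 5 crossings (≤ 5):
1. 3 ogres → the rooftop.  (the basement: 5K 1O; the rooftop: 0K 3O)
2. 1 ogre ← the basement.  (the basement: 5K 2O; the rooftop: 0K 2O)
3. 3 knights and 1 ogre → the rooftop.  (the basement: 2K 1O; the rooftop: 3K 3O)
4. 1 ogre ← the basement.  (the basement: 2K 2O; the rooftop: 3K 2O)
5. 2 knights and 2 ogres → the rooftop.  (the basement: 0K 0O; the rooftop: 5K 4O)

Yes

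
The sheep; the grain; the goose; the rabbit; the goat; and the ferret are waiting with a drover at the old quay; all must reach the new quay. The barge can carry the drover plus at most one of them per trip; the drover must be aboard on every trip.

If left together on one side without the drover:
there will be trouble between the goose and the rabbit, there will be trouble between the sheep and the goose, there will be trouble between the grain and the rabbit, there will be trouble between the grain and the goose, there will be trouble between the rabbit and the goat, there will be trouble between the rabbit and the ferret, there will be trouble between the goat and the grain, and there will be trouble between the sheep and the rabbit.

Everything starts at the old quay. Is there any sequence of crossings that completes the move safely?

No

Whatever the first load, the items left behind include a forbidden pair without the drover. No opening move is safe, so no plan exists.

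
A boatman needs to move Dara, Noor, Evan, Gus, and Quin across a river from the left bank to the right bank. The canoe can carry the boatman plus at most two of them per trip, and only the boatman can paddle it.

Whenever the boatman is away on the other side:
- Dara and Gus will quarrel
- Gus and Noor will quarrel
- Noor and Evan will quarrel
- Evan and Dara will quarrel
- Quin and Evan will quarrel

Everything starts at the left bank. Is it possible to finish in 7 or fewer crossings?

Yes — this plan uses 7 crossings (≤ 7):
1. Boatman goes to the right bank with Evan and Gus.
2. Boatman goes back to the left bank alone.
3. Boatman goes to the right bank with Dara.
4. Boatman goes back to the left bank with Evan and Gus.
5. Boatman goes to the right bank with Noor and Quin.
6. Boatman goes back to the left bank alone.
7. Boatman goes to the right bank with Evan and Gus.

Yes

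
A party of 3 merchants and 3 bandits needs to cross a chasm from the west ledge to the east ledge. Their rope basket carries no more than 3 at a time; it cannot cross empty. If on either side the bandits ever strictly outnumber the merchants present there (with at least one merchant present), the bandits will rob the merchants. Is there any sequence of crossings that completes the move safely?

Yes

1. 2 bandits → the east ledge.  (the west ledge: 3M 1B; the east ledge: 0M 2B)
2. 1 bandit ← the west ledge.  (the west ledge: 3M 2B; the east ledge: 0M 1B)
3. 3 merchants → the east ledge.  (the west ledge: 0M 2B; the east ledge: 3M 1B)
4. 1 bandit ← the west ledge.  (the west ledge: 0M 3B; the east ledge: 3M 0B)
5. 3 bandits → the east ledge.  (the west ledge: 0M 0B; the east ledge: 3M 3B)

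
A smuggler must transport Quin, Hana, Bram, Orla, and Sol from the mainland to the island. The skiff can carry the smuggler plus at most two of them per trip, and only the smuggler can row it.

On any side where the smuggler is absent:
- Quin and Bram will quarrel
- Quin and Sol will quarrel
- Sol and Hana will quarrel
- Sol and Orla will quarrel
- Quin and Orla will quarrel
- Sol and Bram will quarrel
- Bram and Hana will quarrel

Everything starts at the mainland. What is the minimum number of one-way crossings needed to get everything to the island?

impossible

Whatever the first load, the items left behind include a forbidden pair without the smuggler. No opening move is safe, so no plan exists.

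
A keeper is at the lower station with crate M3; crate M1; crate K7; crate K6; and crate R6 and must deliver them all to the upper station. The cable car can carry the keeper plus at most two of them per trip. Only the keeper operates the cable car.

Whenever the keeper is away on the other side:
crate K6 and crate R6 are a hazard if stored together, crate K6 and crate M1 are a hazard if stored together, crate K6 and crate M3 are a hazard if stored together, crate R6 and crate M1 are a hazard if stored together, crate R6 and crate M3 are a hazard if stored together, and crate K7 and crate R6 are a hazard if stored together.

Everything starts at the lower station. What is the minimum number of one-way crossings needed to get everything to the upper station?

7

Counting alone: the keeper can take at most 2 across per trip to the upper station, so moving all 5 needs at least 3 loaded trips out, with a return between consecutive ones — at least 5 crossings.
The safety rule pushes this higher. Following every safe sequence of crossings, the most of the 5 that can be at the upper station as the cable car arrives there on crossing 5 is 4 — never all 5.
So no plan with fewer than 7 crossings exists, and this one achieves 7:
1. Keeper goes to the upper station with crate K6 and crate R6.  [the lower station: crate K7, crate M1, crate M3 | the upper station: crate K6, crate R6]
2. Keeper goes back to the lower station with crate K6.  [the lower station: crate K6, crate K7, crate M1, crate M3 | the upper station: crate R6]
3. Keeper goes to the upper station with crate M1 and crate M3.  [the lower station: crate K6, crate K7 | the upper station: crate M1, crate M3, crate R6]
4. Keeper goes back to the lower station with crate R6.  [the lower station: crate K6, crate K7, crate R6 | the upper station: crate M1, crate M3]
5. Keeper goes to the upper station with crate K6 and crate K7.  [the lower station: crate R6 | the upper station: crate K6, crate K7, crate M1, crate M3]
6. Keeper goes back to the lower station with crate K6.  [the lower station: crate K6, crate R6 | the upper station: crate K7, crate M1, crate M3]
7. Keeper goes to the upper station with crate K6 and crate R6.  [the lower station: — | the upper station: crate K6, crate K7, crate M1, crate M3, crate R6]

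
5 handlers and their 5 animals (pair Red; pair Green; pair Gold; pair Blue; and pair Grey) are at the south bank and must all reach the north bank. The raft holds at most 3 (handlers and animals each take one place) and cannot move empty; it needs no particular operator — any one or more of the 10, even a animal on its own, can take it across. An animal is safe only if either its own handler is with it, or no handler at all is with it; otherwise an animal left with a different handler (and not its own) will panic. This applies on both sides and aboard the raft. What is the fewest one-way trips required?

Counting alone: each trip to the north bank takes at most 3 across and each return brings at least 1 back, so after t trips out (and t−1 returns) at most 3t − (t−1) of the 10 are across; that first reaches 10 at t = 5, so at least 9 crossings are needed.
The safety rule pushes this higher. Following every safe sequence of crossings, the most of the 10 that can be at the north bank as the raft arrives there on crossing 9 is 9 — never all 10.
So no plan with fewer than 11 crossings exists, and this one achieves 11:
1. animal Red and handler Red cross → the north bank.
2. handler Red crosses ← the south bank.
3. animal Blue, animal Gold, and animal Green cross → the north bank.
4. animal Red crosses ← the south bank.
5. handler Blue, handler Gold, and handler Green cross → the north bank.
6. animal Green and handler Green cross ← the south bank.
7. handler Green, handler Grey, and handler Red cross → the north bank.
8. animal Gold crosses ← the south bank.
9. animal Green and animal Red cross → the north bank.
10. animal Red crosses ← the south bank.
11. animal Gold, animal Grey, and animal Red cross → the north bank.

11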